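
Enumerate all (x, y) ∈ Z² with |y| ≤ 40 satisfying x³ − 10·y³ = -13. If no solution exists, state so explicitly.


The equation is x³ - 10y³ = -13. For fixed y, x³ = 10·y³ − 13, so a solution requires the RHS to be a perfect cube.
Strategy: iterate y from -40 to 40, compute RHS = 10·y³ − 13, and check whether it is a (positive or negative) perfect cube.
Check small values of y:
  y = 0: RHS = -13 is not a perfect cube.
  y = 1: RHS = -3 is not a perfect cube.
  y = -1: RHS = -23 is not a perfect cube.
  y = 2: RHS = 67 is not a perfect cube.
  y = -2: RHS = -93 is not a perfect cube.
  y = 3: RHS = 257 is not a perfect cube.
  y = -3: RHS = -283 is not a perfect cube.
Continuing the search up to |y| = 40 finds no solutions either.
No (x, y) in the scanned range satisfies the equation.

No integer solutions with |y| ≤ 40.


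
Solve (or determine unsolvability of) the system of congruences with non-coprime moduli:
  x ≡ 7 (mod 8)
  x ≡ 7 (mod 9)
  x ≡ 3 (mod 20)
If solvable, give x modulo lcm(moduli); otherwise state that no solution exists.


Moduli 8, 9, 20 are not pairwise coprime, so CRT works modulo lcm(m_i) when all pairwise compatibility conditions hold.
Pairwise compatibility: gcd(m_i, m_j) must divide a_i - a_j for every pair.
Merge one congruence at a time:
  Start: x ≡ 7 (mod 8).
  Combine with x ≡ 7 (mod 9): gcd(8, 9) = 1; 7 - 7 = 0, which IS divisible by 1, so compatible.
    Write x = 7 + 8·t and substitute into x ≡ 7 (mod 9): 8·t ≡ 7 − 7 = 0 (mod 9).
    The inverse of 8 mod 9 is 8 (since 8·8 = 64 = 7·9 + 1), so t ≡ 8·0 = 0 ≡ 0 (mod 9).
    Then x = 7 + 8·0 = 7, valid modulo lcm(8, 9) = 72: x ≡ 7 (mod 72).
  Combine with x ≡ 3 (mod 20): gcd(72, 20) = 4; 3 - 7 = -4, which IS divisible by 4, so compatible.
    Write x = 7 + 72·t and substitute into x ≡ 3 (mod 20): 72·t ≡ 3 − 7 = -4 (mod 20).
    Divide the congruence (and modulus) by g = 4: 18·t ≡ -1 (mod 5).
    Reduce coefficients mod 5: 3·t ≡ 4 (mod 5).
    The inverse of 3 mod 5 is 2 (since 3·2 = 6 = 1·5 + 1), so t ≡ 2·4 = 8 ≡ 3 (mod 5).
    Then x = 7 + 72·3 = 223, valid modulo lcm(72, 20) = 360: x ≡ 223 (mod 360).
Verify: 223 mod 8 = 7, 223 mod 9 = 7, 223 mod 20 = 3.

x ≡ 223 (mod 360).


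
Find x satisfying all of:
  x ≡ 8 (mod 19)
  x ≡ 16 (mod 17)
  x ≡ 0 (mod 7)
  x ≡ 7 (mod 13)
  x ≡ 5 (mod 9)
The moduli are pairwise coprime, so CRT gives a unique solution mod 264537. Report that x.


Product of moduli M = 19 · 17 · 7 · 13 · 9 = 264537.
Merge one congruence at a time:
  Start: x ≡ 8 (mod 19).
  Combine with x ≡ 16 (mod 17); new modulus lcm = 323.
    Write x = 8 + 19·t and substitute into x ≡ 16 (mod 17): 19·t ≡ 16 − 8 = 8 (mod 17).
    Reduce coefficients mod 17: 2·t ≡ 8 (mod 17).
    The inverse of 2 mod 17 is 9 (since 2·9 = 18 = 1·17 + 1), so t ≡ 9·8 = 72 ≡ 4 (mod 17).
    Then x = 8 + 19·4 = 84, valid modulo lcm(19, 17) = 323: x ≡ 84 (mod 323).
  Combine with x ≡ 0 (mod 7); new modulus lcm = 2261.
    Write x = 84 + 323·t and substitute into x ≡ 0 (mod 7): 323·t ≡ 0 − 84 = -84 (mod 7).
    Reduce coefficients mod 7: 1·t ≡ 0 (mod 7).
    So t ≡ 0 (mod 7).
    Then x = 84 + 323·0 = 84, valid modulo lcm(323, 7) = 2261: x ≡ 84 (mod 2261).
  Combine with x ≡ 7 (mod 13); new modulus lcm = 29393.
    Write x = 84 + 2261·t and substitute into x ≡ 7 (mod 13): 2261·t ≡ 7 − 84 = -77 (mod 13).
    Reduce coefficients mod 13: 12·t ≡ 1 (mod 13).
    The inverse of 12 mod 13 is 12 (since 12·12 = 144 = 11·13 + 1), so t ≡ 12·1 = 12 ≡ 12 (mod 13).
    Then x = 84 + 2261·12 = 27216, valid modulo lcm(2261, 13) = 29393: x ≡ 27216 (mod 29393).
  Combine with x ≡ 5 (mod 9); new modulus lcm = 264537.
    Write x = 27216 + 29393·t and substitute into x ≡ 5 (mod 9): 29393·t ≡ 5 − 27216 = -27211 (mod 9).
    Reduce coefficients mod 9: 8·t ≡ 5 (mod 9).
    The inverse of 8 mod 9 is 8 (since 8·8 = 64 = 7·9 + 1), so t ≡ 8·5 = 40 ≡ 4 (mod 9).
    Then x = 27216 + 29393·4 = 144788, valid modulo lcm(29393, 9) = 264537: x ≡ 144788 (mod 264537).
Verify against each original: 144788 mod 19 = 8, 144788 mod 17 = 16, 144788 mod 7 = 0, 144788 mod 13 = 7, 144788 mod 9 = 5.

x ≡ 144788 (mod 264537).


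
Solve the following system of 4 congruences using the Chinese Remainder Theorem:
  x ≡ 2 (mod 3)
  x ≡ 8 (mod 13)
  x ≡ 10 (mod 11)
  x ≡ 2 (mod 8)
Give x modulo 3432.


Product of moduli M = 3 · 13 · 11 · 8 = 3432.
Merge one congruence at a time:
  Start: x ≡ 2 (mod 3).
  Combine with x ≡ 8 (mod 13); new modulus lcm = 39.
    Write x = 2 + 3·t and substitute into x ≡ 8 (mod 13): 3·t ≡ 8 − 2 = 6 (mod 13).
    The inverse of 3 mod 13 is 9 (since 3·9 = 27 = 2·13 + 1), so t ≡ 9·6 = 54 ≡ 2 (mod 13).
    Then x = 2 + 3·2 = 8, valid modulo lcm(3, 13) = 39: x ≡ 8 (mod 39).
  Combine with x ≡ 10 (mod 11); new modulus lcm = 429.
    Write x = 8 + 39·t and substitute into x ≡ 10 (mod 11): 39·t ≡ 10 − 8 = 2 (mod 11).
    Reduce coefficients mod 11: 6·t ≡ 2 (mod 11).
    The inverse of 6 mod 11 is 2 (since 6·2 = 12 = 1·11 + 1), so t ≡ 2·2 = 4 ≡ 4 (mod 11).
    Then x = 8 + 39·4 = 164, valid modulo lcm(39, 11) = 429: x ≡ 164 (mod 429).
  Combine with x ≡ 2 (mod 8); new modulus lcm = 3432.
    Write x = 164 + 429·t and substitute into x ≡ 2 (mod 8): 429·t ≡ 2 − 164 = -162 (mod 8).
    Reduce coefficients mod 8: 5·t ≡ 6 (mod 8).
    The inverse of 5 mod 8 is 5 (since 5·5 = 25 = 3·8 + 1), so t ≡ 5·6 = 30 ≡ 6 (mod 8).
    Then x = 164 + 429·6 = 2738, valid modulo lcm(429, 8) = 3432: x ≡ 2738 (mod 3432).
Verify against each original: 2738 mod 3 = 2, 2738 mod 13 = 8, 2738 mod 11 = 10, 2738 mod 8 = 2.

x ≡ 2738 (mod 3432).


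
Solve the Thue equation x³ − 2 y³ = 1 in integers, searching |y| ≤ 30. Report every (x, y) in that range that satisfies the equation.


The equation is x³ - 2y³ = 1. For fixed y, x³ = 2·y³ + 1, so a solution requires the RHS to be a perfect cube.
Strategy: iterate y from -30 to 30, compute RHS = 2·y³ + 1, and check whether it is a (positive or negative) perfect cube.
Check small values of y:
  y = 0: RHS = 1 = (1)³ ⇒ x = 1 works.
  y = 1: RHS = 3 is not a perfect cube.
  y = -1: RHS = -1 = (-1)³ ⇒ x = -1 works.
  y = 2: RHS = 17 is not a perfect cube.
  y = -2: RHS = -15 is not a perfect cube.
  y = 3: RHS = 55 is not a perfect cube.
  y = -3: RHS = -53 is not a perfect cube.
Continuing the search up to |y| = 30 finds no further solutions beyond those listed.
Collected solutions: (1, 0), (-1, -1).

Solutions (with |y| ≤ 30): (1, 0), (-1, -1).


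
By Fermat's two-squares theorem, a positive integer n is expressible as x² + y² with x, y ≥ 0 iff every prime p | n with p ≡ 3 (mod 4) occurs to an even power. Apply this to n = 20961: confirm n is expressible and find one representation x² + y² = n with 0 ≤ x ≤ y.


Step 1: Factor n = 20961 = 3^2 · 17 · 137.
Step 2: Check the mod-4 condition on each prime factor: 3 ≡ 3 (mod 4), exponent 2 (must be even); 17 ≡ 1 (mod 4), exponent 1; 137 ≡ 1 (mod 4), exponent 1.
All primes ≡ 3 (mod 4) appear to even exponent (or don't appear), so by the two-squares theorem n IS expressible as a sum of two squares.
Step 3: Build a representation. Group n = k² · m with k = 3 and m = 17 · 137 = 2329 (a product of primes ≡ 1 (mod 4)); a representation of m scales to one of n via (k·x)² + (k·y)² = k²(x² + y²). Each prime p ≡ 1 (mod 4) is itself a sum of two squares; find a² by testing p − a² for a perfect square:
  17: 17 − 1² = 16 = 4² ⇒ 17 = 1² + 4².
  137: 137 − 1² = 136, 137 − 2² = 133, 137 − 3² = 128, 137 − 4² = 121 = 11² ⇒ 137 = 4² + 11².
  Combine using the Brahmagupta–Fibonacci identity (a² + b²)(c² + d²) = (ac − bd)² + (ad + bc)² = (ac + bd)² + (ad − bc)²:
  17 · 137 = 2329: from (1² + 4²)(4² + 11²), take (1·4 − 4·11, 1·11 + 4·4) = (4 − 44, 11 + 16) = (-40, 27); dropping signs (only squares matter) gives (40, 27); check 40² + 27² = 1600 + 729 = 2329 ✓.
  Scale by k = 3: (3·40, 3·27) = (120, 81).
Step 4: Order so x ≤ y and verify: 81² + 120² = 6561 + 14400 = 20961 = n. ✓

n = 20961 = 81² + 120² (one valid representation with x ≤ y).


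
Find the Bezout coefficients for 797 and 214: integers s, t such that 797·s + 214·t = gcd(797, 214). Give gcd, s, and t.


Euclidean algorithm on (797, 214) — divide until remainder is 0:
  797 = 3 · 214 + 155
  214 = 1 · 155 + 59
  155 = 2 · 59 + 37
  59 = 1 · 37 + 22
  37 = 1 · 22 + 15
  22 = 1 · 15 + 7
  15 = 2 · 7 + 1
  7 = 7 · 1 + 0
gcd(797, 214) = 1.
Track Bezout coefficients alongside the remainders: start with r₀ = 797 = a·1 + b·0 (s = 1, t = 0) and r₁ = 214 = a·0 + b·1 (s = 0, t = 1); each new remainder r_{k+1} = r_{k-1} − q_k·r_k inherits s_{k+1} = s_{k-1} − q_k·s_k, t_{k+1} = t_{k-1} − q_k·t_k, so r_k = a·s_k + b·t_k at every step:
  q = 3: r = 155, s = 1 − 3·0 = 1, t = 0 − 3·1 = -3  (check: 797·1 + 214·(-3) = 155)
  q = 1: r = 59, s = 0 − 1·1 = -1, t = 1 − 1·(-3) = 4  (check: 797·(-1) + 214·4 = 59)
  q = 2: r = 37, s = 1 − 2·(-1) = 3, t = -3 − 2·4 = -11  (check: 797·3 + 214·(-11) = 37)
  q = 1: r = 22, s = -1 − 1·3 = -4, t = 4 − 1·(-11) = 15  (check: 797·(-4) + 214·15 = 22)
  q = 1: r = 15, s = 3 − 1·(-4) = 7, t = -11 − 1·15 = -26  (check: 797·7 + 214·(-26) = 15)
  q = 1: r = 7, s = -4 − 1·7 = -11, t = 15 − 1·(-26) = 41  (check: 797·(-11) + 214·41 = 7)
  q = 2: r = 1, s = 7 − 2·(-11) = 29, t = -26 − 2·41 = -108  (check: 797·29 + 214·(-108) = 1)
The row with r = 1 (the gcd) gives the Bezout coefficients s = 29, t = -108.
Result: 797 · (29) + 214 · (-108) = 1.

gcd(797, 214) = 1; s = 29, t = -108 (check: 797·29 + 214·(-108) = 1).


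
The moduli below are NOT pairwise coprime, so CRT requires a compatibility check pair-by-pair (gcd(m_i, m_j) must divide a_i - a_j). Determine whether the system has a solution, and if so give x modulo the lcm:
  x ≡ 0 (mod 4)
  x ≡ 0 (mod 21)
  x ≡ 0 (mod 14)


Moduli 4, 21, 14 are not pairwise coprime, so CRT works modulo lcm(m_i) when all pairwise compatibility conditions hold.
Pairwise compatibility: gcd(m_i, m_j) must divide a_i - a_j for every pair.
Merge one congruence at a time:
  Start: x ≡ 0 (mod 4).
  Combine with x ≡ 0 (mod 21): gcd(4, 21) = 1; 0 - 0 = 0, which IS divisible by 1, so compatible.
    Write x = 0 + 4·t and substitute into x ≡ 0 (mod 21): 4·t ≡ 0 − 0 = 0 (mod 21).
    The inverse of 4 mod 21 is 16 (since 4·16 = 64 = 3·21 + 1), so t ≡ 16·0 = 0 ≡ 0 (mod 21).
    Then x = 0 + 4·0 = 0, valid modulo lcm(4, 21) = 84: x ≡ 0 (mod 84).
  Combine with x ≡ 0 (mod 14): gcd(84, 14) = 14; 0 - 0 = 0, which IS divisible by 14, so compatible.
    Write x = 0 + 84·t and substitute into x ≡ 0 (mod 14): 84·t ≡ 0 − 0 = 0 (mod 14).
    Divide the congruence (and modulus) by g = 14: 6·t ≡ 0 (mod 1).
    Modulo 1 every t works; take t = 0.
    Then x = 0 + 84·0 = 0, valid modulo lcm(84, 14) = 84: x ≡ 0 (mod 84).
Verify: 0 mod 4 = 0, 0 mod 21 = 0, 0 mod 14 = 0.

x ≡ 0 (mod 84).


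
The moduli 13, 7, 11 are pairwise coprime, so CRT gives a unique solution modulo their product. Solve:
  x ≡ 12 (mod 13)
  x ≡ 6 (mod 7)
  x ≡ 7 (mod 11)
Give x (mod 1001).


Moduli 13, 7, 11 are pairwise coprime; by CRT there is a unique solution modulo M = 13 · 7 · 11 = 1001.
Solve pairwise, accumulating the modulus:
  Start with x ≡ 12 (mod 13).
  Combine with x ≡ 6 (mod 7): since gcd(13, 7) = 1, we get a unique residue mod 91.
    Write x = 12 + 13·t and substitute into x ≡ 6 (mod 7): 13·t ≡ 6 − 12 = -6 (mod 7).
    Reduce coefficients mod 7: 6·t ≡ 1 (mod 7).
    The inverse of 6 mod 7 is 6 (since 6·6 = 36 = 5·7 + 1), so t ≡ 6·1 = 6 ≡ 6 (mod 7).
    Then x = 12 + 13·6 = 90, valid modulo lcm(13, 7) = 91: x ≡ 90 (mod 91).
  Combine with x ≡ 7 (mod 11): since gcd(91, 11) = 1, we get a unique residue mod 1001.
    Write x = 90 + 91·t and substitute into x ≡ 7 (mod 11): 91·t ≡ 7 − 90 = -83 (mod 11).
    Reduce coefficients mod 11: 3·t ≡ 5 (mod 11).
    The inverse of 3 mod 11 is 4 (since 3·4 = 12 = 1·11 + 1), so t ≡ 4·5 = 20 ≡ 9 (mod 11).
    Then x = 90 + 91·9 = 909, valid modulo lcm(91, 11) = 1001: x ≡ 909 (mod 1001).
Verify: 909 mod 13 = 12 ✓, 909 mod 7 = 6 ✓, 909 mod 11 = 7 ✓.

x ≡ 909 (mod 1001).


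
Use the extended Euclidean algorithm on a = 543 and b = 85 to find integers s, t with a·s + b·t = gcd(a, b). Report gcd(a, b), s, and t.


Euclidean algorithm on (543, 85) — divide until remainder is 0:
  543 = 6 · 85 + 33
  85 = 2 · 33 + 19
  33 = 1 · 19 + 14
  19 = 1 · 14 + 5
  14 = 2 · 5 + 4
  5 = 1 · 4 + 1
  4 = 4 · 1 + 0
gcd(543, 85) = 1.
Track Bezout coefficients alongside the remainders: start with r₀ = 543 = a·1 + b·0 (s = 1, t = 0) and r₁ = 85 = a·0 + b·1 (s = 0, t = 1); each new remainder r_{k+1} = r_{k-1} − q_k·r_k inherits s_{k+1} = s_{k-1} − q_k·s_k, t_{k+1} = t_{k-1} − q_k·t_k, so r_k = a·s_k + b·t_k at every step:
  q = 6: r = 33, s = 1 − 6·0 = 1, t = 0 − 6·1 = -6  (check: 543·1 + 85·(-6) = 33)
  q = 2: r = 19, s = 0 − 2·1 = -2, t = 1 − 2·(-6) = 13  (check: 543·(-2) + 85·13 = 19)
  q = 1: r = 14, s = 1 − 1·(-2) = 3, t = -6 − 1·13 = -19  (check: 543·3 + 85·(-19) = 14)
  q = 1: r = 5, s = -2 − 1·3 = -5, t = 13 − 1·(-19) = 32  (check: 543·(-5) + 85·32 = 5)
  q = 2: r = 4, s = 3 − 2·(-5) = 13, t = -19 − 2·32 = -83  (check: 543·13 + 85·(-83) = 4)
  q = 1: r = 1, s = -5 − 1·13 = -18, t = 32 − 1·(-83) = 115  (check: 543·(-18) + 85·115 = 1)
The row with r = 1 (the gcd) gives the Bezout coefficients s = -18, t = 115.
Result: 543 · (-18) + 85 · (115) = 1.

gcd(543, 85) = 1; s = -18, t = 115 (check: 543·(-18) + 85·115 = 1).


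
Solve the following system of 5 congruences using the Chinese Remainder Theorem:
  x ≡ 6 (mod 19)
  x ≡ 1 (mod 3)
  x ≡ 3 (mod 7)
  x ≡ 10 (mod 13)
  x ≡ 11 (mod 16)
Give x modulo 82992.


Product of moduli M = 19 · 3 · 7 · 13 · 16 = 82992.
Merge one congruence at a time:
  Start: x ≡ 6 (mod 19).
  Combine with x ≡ 1 (mod 3); new modulus lcm = 57.
    Write x = 6 + 19·t and substitute into x ≡ 1 (mod 3): 19·t ≡ 1 − 6 = -5 (mod 3).
    Reduce coefficients mod 3: 1·t ≡ 1 (mod 3).
    So t ≡ 1 (mod 3).
    Then x = 6 + 19·1 = 25, valid modulo lcm(19, 3) = 57: x ≡ 25 (mod 57).
  Combine with x ≡ 3 (mod 7); new modulus lcm = 399.
    Write x = 25 + 57·t and substitute into x ≡ 3 (mod 7): 57·t ≡ 3 − 25 = -22 (mod 7).
    Reduce coefficients mod 7: 1·t ≡ 6 (mod 7).
    So t ≡ 6 (mod 7).
    Then x = 25 + 57·6 = 367, valid modulo lcm(57, 7) = 399: x ≡ 367 (mod 399).
  Combine with x ≡ 10 (mod 13); new modulus lcm = 5187.
    Write x = 367 + 399·t and substitute into x ≡ 10 (mod 13): 399·t ≡ 10 − 367 = -357 (mod 13).
    Reduce coefficients mod 13: 9·t ≡ 7 (mod 13).
    The inverse of 9 mod 13 is 3 (since 9·3 = 27 = 2·13 + 1), so t ≡ 3·7 = 21 ≡ 8 (mod 13).
    Then x = 367 + 399·8 = 3559, valid modulo lcm(399, 13) = 5187: x ≡ 3559 (mod 5187).
  Combine with x ≡ 11 (mod 16); new modulus lcm = 82992.
    Write x = 3559 + 5187·t and substitute into x ≡ 11 (mod 16): 5187·t ≡ 11 − 3559 = -3548 (mod 16).
    Reduce coefficients mod 16: 3·t ≡ 4 (mod 16).
    The inverse of 3 mod 16 is 11 (since 3·11 = 33 = 2·16 + 1), so t ≡ 11·4 = 44 ≡ 12 (mod 16).
    Then x = 3559 + 5187·12 = 65803, valid modulo lcm(5187, 16) = 82992: x ≡ 65803 (mod 82992).
Verify against each original: 65803 mod 19 = 6, 65803 mod 3 = 1, 65803 mod 7 = 3, 65803 mod 13 = 10, 65803 mod 16 = 11.

x ≡ 65803 (mod 82992).


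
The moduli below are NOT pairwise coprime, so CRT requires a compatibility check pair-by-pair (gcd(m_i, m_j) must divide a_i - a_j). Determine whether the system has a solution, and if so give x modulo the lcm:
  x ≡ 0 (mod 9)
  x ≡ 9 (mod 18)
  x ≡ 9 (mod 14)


Moduli 9, 18, 14 are not pairwise coprime, so CRT works modulo lcm(m_i) when all pairwise compatibility conditions hold.
Pairwise compatibility: gcd(m_i, m_j) must divide a_i - a_j for every pair.
Merge one congruence at a time:
  Start: x ≡ 0 (mod 9).
  Combine with x ≡ 9 (mod 18): gcd(9, 18) = 9; 9 - 0 = 9, which IS divisible by 9, so compatible.
    Write x = 0 + 9·t and substitute into x ≡ 9 (mod 18): 9·t ≡ 9 − 0 = 9 (mod 18).
    Divide the congruence (and modulus) by g = 9: 1·t ≡ 1 (mod 2).
    So t ≡ 1 (mod 2).
    Then x = 0 + 9·1 = 9, valid modulo lcm(9, 18) = 18: x ≡ 9 (mod 18).
  Combine with x ≡ 9 (mod 14): gcd(18, 14) = 2; 9 - 9 = 0, which IS divisible by 2, so compatible.
    Write x = 9 + 18·t and substitute into x ≡ 9 (mod 14): 18·t ≡ 9 − 9 = 0 (mod 14).
    Divide the congruence (and modulus) by g = 2: 9·t ≡ 0 (mod 7).
    Reduce coefficients mod 7: 2·t ≡ 0 (mod 7).
    The inverse of 2 mod 7 is 4 (since 2·4 = 8 = 1·7 + 1), so t ≡ 4·0 = 0 ≡ 0 (mod 7).
    Then x = 9 + 18·0 = 9, valid modulo lcm(18, 14) = 126: x ≡ 9 (mod 126).
Verify: 9 mod 9 = 0, 9 mod 18 = 9, 9 mod 14 = 9.

x ≡ 9 (mod 126).


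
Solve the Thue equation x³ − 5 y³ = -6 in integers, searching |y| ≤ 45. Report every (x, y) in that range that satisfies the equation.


The equation is x³ - 5y³ = -6. For fixed y, x³ = 5·y³ − 6, so a solution requires the RHS to be a perfect cube.
Strategy: iterate y from -45 to 45, compute RHS = 5·y³ − 6, and check whether it is a (positive or negative) perfect cube.
Check small values of y:
  y = 0: RHS = -6 is not a perfect cube.
  y = 1: RHS = -1 = (-1)³ ⇒ x = -1 works.
  y = -1: RHS = -11 is not a perfect cube.
  y = 2: RHS = 34 is not a perfect cube.
  y = -2: RHS = -46 is not a perfect cube.
  y = 3: RHS = 129 is not a perfect cube.
  y = -3: RHS = -141 is not a perfect cube.
Continuing the search up to |y| = 45 finds no further solutions beyond those listed.
Collected solutions: (-1, 1).

Solutions (with |y| ≤ 45): (-1, 1).


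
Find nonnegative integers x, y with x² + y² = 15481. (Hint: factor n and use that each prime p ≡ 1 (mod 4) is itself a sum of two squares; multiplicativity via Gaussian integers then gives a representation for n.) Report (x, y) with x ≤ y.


Step 1: Factor n = 15481 = 113 · 137.
Step 2: Check the mod-4 condition on each prime factor: 113 ≡ 1 (mod 4), exponent 1; 137 ≡ 1 (mod 4), exponent 1.
All primes ≡ 3 (mod 4) appear to even exponent (or don't appear), so by the two-squares theorem n IS expressible as a sum of two squares.
Step 3: Build a representation. Here n = 113 · 137 is a product of primes ≡ 1 (mod 4). Each prime p ≡ 1 (mod 4) is itself a sum of two squares; find a² by testing p − a² for a perfect square:
  113: 113 − 1² = 112, 113 − 2² = 109, 113 − 3² = 104, 113 − 4² = 97, 113 − 5² = 88, 113 − 6² = 77, 113 − 7² = 64 = 8² ⇒ 113 = 7² + 8².
  137: 137 − 1² = 136, 137 − 2² = 133, 137 − 3² = 128, 137 − 4² = 121 = 11² ⇒ 137 = 4² + 11².
  Combine using the Brahmagupta–Fibonacci identity (a² + b²)(c² + d²) = (ac − bd)² + (ad + bc)² = (ac + bd)² + (ad − bc)²:
  113 · 137 = 15481: from (7² + 8²)(4² + 11²), take (7·4 − 8·11, 7·11 + 8·4) = (28 − 88, 77 + 32) = (-60, 109); dropping signs (only squares matter) gives (60, 109); check 60² + 109² = 3600 + 11881 = 15481 ✓.
Step 4: Order so x ≤ y and verify: 60² + 109² = 3600 + 11881 = 15481 = n. ✓

n = 15481 = 60² + 109² (one valid representation with x ≤ y).


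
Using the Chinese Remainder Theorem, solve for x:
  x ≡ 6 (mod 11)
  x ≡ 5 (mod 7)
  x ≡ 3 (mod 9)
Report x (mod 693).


Moduli 11, 7, 9 are pairwise coprime; by CRT there is a unique solution modulo M = 11 · 7 · 9 = 693.
Solve pairwise, accumulating the modulus:
  Start with x ≡ 6 (mod 11).
  Combine with x ≡ 5 (mod 7): since gcd(11, 7) = 1, we get a unique residue mod 77.
    Write x = 6 + 11·t and substitute into x ≡ 5 (mod 7): 11·t ≡ 5 − 6 = -1 (mod 7).
    Reduce coefficients mod 7: 4·t ≡ 6 (mod 7).
    The inverse of 4 mod 7 is 2 (since 4·2 = 8 = 1·7 + 1), so t ≡ 2·6 = 12 ≡ 5 (mod 7).
    Then x = 6 + 11·5 = 61, valid modulo lcm(11, 7) = 77: x ≡ 61 (mod 77).
  Combine with x ≡ 3 (mod 9): since gcd(77, 9) = 1, we get a unique residue mod 693.
    Write x = 61 + 77·t and substitute into x ≡ 3 (mod 9): 77·t ≡ 3 − 61 = -58 (mod 9).
    Reduce coefficients mod 9: 5·t ≡ 5 (mod 9).
    The inverse of 5 mod 9 is 2 (since 5·2 = 10 = 1·9 + 1), so t ≡ 2·5 = 10 ≡ 1 (mod 9).
    Then x = 61 + 77·1 = 138, valid modulo lcm(77, 9) = 693: x ≡ 138 (mod 693).
Verify: 138 mod 11 = 6 ✓, 138 mod 7 = 5 ✓, 138 mod 9 = 3 ✓.

x ≡ 138 (mod 693).


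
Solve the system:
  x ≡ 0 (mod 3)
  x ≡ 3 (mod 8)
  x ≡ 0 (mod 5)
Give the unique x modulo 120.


Moduli 3, 8, 5 are pairwise coprime; by CRT there is a unique solution modulo M = 3 · 8 · 5 = 120.
Solve pairwise, accumulating the modulus:
  Start with x ≡ 0 (mod 3).
  Combine with x ≡ 3 (mod 8): since gcd(3, 8) = 1, we get a unique residue mod 24.
    Write x = 0 + 3·t and substitute into x ≡ 3 (mod 8): 3·t ≡ 3 − 0 = 3 (mod 8).
    The inverse of 3 mod 8 is 3 (since 3·3 = 9 = 1·8 + 1), so t ≡ 3·3 = 9 ≡ 1 (mod 8).
    Then x = 0 + 3·1 = 3, valid modulo lcm(3, 8) = 24: x ≡ 3 (mod 24).
  Combine with x ≡ 0 (mod 5): since gcd(24, 5) = 1, we get a unique residue mod 120.
    Write x = 3 + 24·t and substitute into x ≡ 0 (mod 5): 24·t ≡ 0 − 3 = -3 (mod 5).
    Reduce coefficients mod 5: 4·t ≡ 2 (mod 5).
    The inverse of 4 mod 5 is 4 (since 4·4 = 16 = 3·5 + 1), so t ≡ 4·2 = 8 ≡ 3 (mod 5).
    Then x = 3 + 24·3 = 75, valid modulo lcm(24, 5) = 120: x ≡ 75 (mod 120).
Verify: 75 mod 3 = 0 ✓, 75 mod 8 = 3 ✓, 75 mod 5 = 0 ✓.

x ≡ 75 (mod 120).


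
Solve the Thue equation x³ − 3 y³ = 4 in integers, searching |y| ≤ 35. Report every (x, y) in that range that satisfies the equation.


The equation is x³ - 3y³ = 4. For fixed y, x³ = 3·y³ + 4, so a solution requires the RHS to be a perfect cube.
Strategy: iterate y from -35 to 35, compute RHS = 3·y³ + 4, and check whether it is a (positive or negative) perfect cube.
Check small values of y:
  y = 0: RHS = 4 is not a perfect cube.
  y = 1: RHS = 7 is not a perfect cube.
  y = -1: RHS = 1 = (1)³ ⇒ x = 1 works.
  y = 2: RHS = 28 is not a perfect cube.
  y = -2: RHS = -20 is not a perfect cube.
  y = 3: RHS = 85 is not a perfect cube.
  y = -3: RHS = -77 is not a perfect cube.
Continuing the search up to |y| = 35 finds no further solutions beyond those listed.
Collected solutions: (1, -1).

Solutions (with |y| ≤ 35): (1, -1).


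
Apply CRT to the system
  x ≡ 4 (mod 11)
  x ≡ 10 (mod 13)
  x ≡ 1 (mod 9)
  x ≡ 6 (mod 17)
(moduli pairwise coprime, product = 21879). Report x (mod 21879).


Product of moduli M = 11 · 13 · 9 · 17 = 21879.
Merge one congruence at a time:
  Start: x ≡ 4 (mod 11).
  Combine with x ≡ 10 (mod 13); new modulus lcm = 143.
    Write x = 4 + 11·t and substitute into x ≡ 10 (mod 13): 11·t ≡ 10 − 4 = 6 (mod 13).
    The inverse of 11 mod 13 is 6 (since 11·6 = 66 = 5·13 + 1), so t ≡ 6·6 = 36 ≡ 10 (mod 13).
    Then x = 4 + 11·10 = 114, valid modulo lcm(11, 13) = 143: x ≡ 114 (mod 143).
  Combine with x ≡ 1 (mod 9); new modulus lcm = 1287.
    Write x = 114 + 143·t and substitute into x ≡ 1 (mod 9): 143·t ≡ 1 − 114 = -113 (mod 9).
    Reduce coefficients mod 9: 8·t ≡ 4 (mod 9).
    The inverse of 8 mod 9 is 8 (since 8·8 = 64 = 7·9 + 1), so t ≡ 8·4 = 32 ≡ 5 (mod 9).
    Then x = 114 + 143·5 = 829, valid modulo lcm(143, 9) = 1287: x ≡ 829 (mod 1287).
  Combine with x ≡ 6 (mod 17); new modulus lcm = 21879.
    Write x = 829 + 1287·t and substitute into x ≡ 6 (mod 17): 1287·t ≡ 6 − 829 = -823 (mod 17).
    Reduce coefficients mod 17: 12·t ≡ 10 (mod 17).
    The inverse of 12 mod 17 is 10 (since 12·10 = 120 = 7·17 + 1), so t ≡ 10·10 = 100 ≡ 15 (mod 17).
    Then x = 829 + 1287·15 = 20134, valid modulo lcm(1287, 17) = 21879: x ≡ 20134 (mod 21879).
Verify against each original: 20134 mod 11 = 4, 20134 mod 13 = 10, 20134 mod 9 = 1, 20134 mod 17 = 6.

x ≡ 20134 (mod 21879).


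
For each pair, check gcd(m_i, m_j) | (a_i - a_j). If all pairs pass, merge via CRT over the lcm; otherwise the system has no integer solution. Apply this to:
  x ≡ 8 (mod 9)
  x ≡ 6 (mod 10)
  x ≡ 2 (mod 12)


Moduli 9, 10, 12 are not pairwise coprime, so CRT works modulo lcm(m_i) when all pairwise compatibility conditions hold.
Pairwise compatibility: gcd(m_i, m_j) must divide a_i - a_j for every pair.
Merge one congruence at a time:
  Start: x ≡ 8 (mod 9).
  Combine with x ≡ 6 (mod 10): gcd(9, 10) = 1; 6 - 8 = -2, which IS divisible by 1, so compatible.
    Write x = 8 + 9·t and substitute into x ≡ 6 (mod 10): 9·t ≡ 6 − 8 = -2 (mod 10).
    Reduce coefficients mod 10: 9·t ≡ 8 (mod 10).
    The inverse of 9 mod 10 is 9 (since 9·9 = 81 = 8·10 + 1), so t ≡ 9·8 = 72 ≡ 2 (mod 10).
    Then x = 8 + 9·2 = 26, valid modulo lcm(9, 10) = 90: x ≡ 26 (mod 90).
  Combine with x ≡ 2 (mod 12): gcd(90, 12) = 6; 2 - 26 = -24, which IS divisible by 6, so compatible.
    Write x = 26 + 90·t and substitute into x ≡ 2 (mod 12): 90·t ≡ 2 − 26 = -24 (mod 12).
    Divide the congruence (and modulus) by g = 6: 15·t ≡ -4 (mod 2).
    Reduce coefficients mod 2: 1·t ≡ 0 (mod 2).
    So t ≡ 0 (mod 2).
    Then x = 26 + 90·0 = 26, valid modulo lcm(90, 12) = 180: x ≡ 26 (mod 180).
Verify: 26 mod 9 = 8, 26 mod 10 = 6, 26 mod 12 = 2.

x ≡ 26 (mod 180).


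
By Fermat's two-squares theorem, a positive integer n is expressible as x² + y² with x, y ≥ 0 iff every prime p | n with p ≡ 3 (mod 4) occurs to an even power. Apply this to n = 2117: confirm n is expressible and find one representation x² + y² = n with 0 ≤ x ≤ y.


Step 1: Factor n = 2117 = 29 · 73.
Step 2: Check the mod-4 condition on each prime factor: 29 ≡ 1 (mod 4), exponent 1; 73 ≡ 1 (mod 4), exponent 1.
All primes ≡ 3 (mod 4) appear to even exponent (or don't appear), so by the two-squares theorem n IS expressible as a sum of two squares.
Step 3: Build a representation. Here n = 29 · 73 is a product of primes ≡ 1 (mod 4). Each prime p ≡ 1 (mod 4) is itself a sum of two squares; find a² by testing p − a² for a perfect square:
  29: 29 − 1² = 28, 29 − 2² = 25 = 5² ⇒ 29 = 2² + 5².
  73: 73 − 1² = 72, 73 − 2² = 69, 73 − 3² = 64 = 8² ⇒ 73 = 3² + 8².
  Combine using the Brahmagupta–Fibonacci identity (a² + b²)(c² + d²) = (ac − bd)² + (ad + bc)² = (ac + bd)² + (ad − bc)²:
  29 · 73 = 2117: from (2² + 5²)(3² + 8²), take (2·3 − 5·8, 2·8 + 5·3) = (6 − 40, 16 + 15) = (-34, 31); dropping signs (only squares matter) gives (34, 31); check 34² + 31² = 1156 + 961 = 2117 ✓.
Step 4: Order so x ≤ y and verify: 31² + 34² = 961 + 1156 = 2117 = n. ✓

n = 2117 = 31² + 34² (one valid representation with x ≤ y).


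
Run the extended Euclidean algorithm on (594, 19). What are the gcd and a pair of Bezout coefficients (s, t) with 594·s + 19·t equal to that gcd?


Euclidean algorithm on (594, 19) — divide until remainder is 0:
  594 = 31 · 19 + 5
  19 = 3 · 5 + 4
  5 = 1 · 4 + 1
  4 = 4 · 1 + 0
gcd(594, 19) = 1.
Track Bezout coefficients alongside the remainders: start with r₀ = 594 = a·1 + b·0 (s = 1, t = 0) and r₁ = 19 = a·0 + b·1 (s = 0, t = 1); each new remainder r_{k+1} = r_{k-1} − q_k·r_k inherits s_{k+1} = s_{k-1} − q_k·s_k, t_{k+1} = t_{k-1} − q_k·t_k, so r_k = a·s_k + b·t_k at every step:
  q = 31: r = 5, s = 1 − 31·0 = 1, t = 0 − 31·1 = -31  (check: 594·1 + 19·(-31) = 5)
  q = 3: r = 4, s = 0 − 3·1 = -3, t = 1 − 3·(-31) = 94  (check: 594·(-3) + 19·94 = 4)
  q = 1: r = 1, s = 1 − 1·(-3) = 4, t = -31 − 1·94 = -125  (check: 594·4 + 19·(-125) = 1)
The row with r = 1 (the gcd) gives the Bezout coefficients s = 4, t = -125.
Result: 594 · (4) + 19 · (-125) = 1.

gcd(594, 19) = 1; s = 4, t = -125 (check: 594·4 + 19·(-125) = 1).


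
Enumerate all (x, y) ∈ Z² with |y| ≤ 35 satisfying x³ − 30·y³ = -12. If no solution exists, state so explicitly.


The equation is x³ - 30y³ = -12. For fixed y, x³ = 30·y³ − 12, so a solution requires the RHS to be a perfect cube.
Strategy: iterate y from -35 to 35, compute RHS = 30·y³ − 12, and check whether it is a (positive or negative) perfect cube.
Check small values of y:
  y = 0: RHS = -12 is not a perfect cube.
  y = 1: RHS = 18 is not a perfect cube.
  y = -1: RHS = -42 is not a perfect cube.
  y = 2: RHS = 228 is not a perfect cube.
  y = -2: RHS = -252 is not a perfect cube.
  y = 3: RHS = 798 is not a perfect cube.
  y = -3: RHS = -822 is not a perfect cube.
Continuing the search up to |y| = 35 finds no solutions either.
No (x, y) in the scanned range satisfies the equation.

No integer solutions with |y| ≤ 35.


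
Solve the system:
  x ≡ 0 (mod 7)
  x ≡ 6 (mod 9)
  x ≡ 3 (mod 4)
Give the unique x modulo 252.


Moduli 7, 9, 4 are pairwise coprime; by CRT there is a unique solution modulo M = 7 · 9 · 4 = 252.
Solve pairwise, accumulating the modulus:
  Start with x ≡ 0 (mod 7).
  Combine with x ≡ 6 (mod 9): since gcd(7, 9) = 1, we get a unique residue mod 63.
    Write x = 0 + 7·t and substitute into x ≡ 6 (mod 9): 7·t ≡ 6 − 0 = 6 (mod 9).
    The inverse of 7 mod 9 is 4 (since 7·4 = 28 = 3·9 + 1), so t ≡ 4·6 = 24 ≡ 6 (mod 9).
    Then x = 0 + 7·6 = 42, valid modulo lcm(7, 9) = 63: x ≡ 42 (mod 63).
  Combine with x ≡ 3 (mod 4): since gcd(63, 4) = 1, we get a unique residue mod 252.
    Write x = 42 + 63·t and substitute into x ≡ 3 (mod 4): 63·t ≡ 3 − 42 = -39 (mod 4).
    Reduce coefficients mod 4: 3·t ≡ 1 (mod 4).
    The inverse of 3 mod 4 is 3 (since 3·3 = 9 = 2·4 + 1), so t ≡ 3·1 = 3 ≡ 3 (mod 4).
    Then x = 42 + 63·3 = 231, valid modulo lcm(63, 4) = 252: x ≡ 231 (mod 252).
Verify: 231 mod 7 = 0 ✓, 231 mod 9 = 6 ✓, 231 mod 4 = 3 ✓.

x ≡ 231 (mod 252).


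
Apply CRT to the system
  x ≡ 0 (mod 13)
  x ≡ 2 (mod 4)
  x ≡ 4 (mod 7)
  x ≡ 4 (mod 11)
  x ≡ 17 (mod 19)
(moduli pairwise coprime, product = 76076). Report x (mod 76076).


Product of moduli M = 13 · 4 · 7 · 11 · 19 = 76076.
Merge one congruence at a time:
  Start: x ≡ 0 (mod 13).
  Combine with x ≡ 2 (mod 4); new modulus lcm = 52.
    Write x = 0 + 13·t and substitute into x ≡ 2 (mod 4): 13·t ≡ 2 − 0 = 2 (mod 4).
    Reduce coefficients mod 4: 1·t ≡ 2 (mod 4).
    So t ≡ 2 (mod 4).
    Then x = 0 + 13·2 = 26, valid modulo lcm(13, 4) = 52: x ≡ 26 (mod 52).
  Combine with x ≡ 4 (mod 7); new modulus lcm = 364.
    Write x = 26 + 52·t and substitute into x ≡ 4 (mod 7): 52·t ≡ 4 − 26 = -22 (mod 7).
    Reduce coefficients mod 7: 3·t ≡ 6 (mod 7).
    The inverse of 3 mod 7 is 5 (since 3·5 = 15 = 2·7 + 1), so t ≡ 5·6 = 30 ≡ 2 (mod 7).
    Then x = 26 + 52·2 = 130, valid modulo lcm(52, 7) = 364: x ≡ 130 (mod 364).
  Combine with x ≡ 4 (mod 11); new modulus lcm = 4004.
    Write x = 130 + 364·t and substitute into x ≡ 4 (mod 11): 364·t ≡ 4 − 130 = -126 (mod 11).
    Reduce coefficients mod 11: 1·t ≡ 6 (mod 11).
    So t ≡ 6 (mod 11).
    Then x = 130 + 364·6 = 2314, valid modulo lcm(364, 11) = 4004: x ≡ 2314 (mod 4004).
  Combine with x ≡ 17 (mod 19); new modulus lcm = 76076.
    Write x = 2314 + 4004·t and substitute into x ≡ 17 (mod 19): 4004·t ≡ 17 − 2314 = -2297 (mod 19).
    Reduce coefficients mod 19: 14·t ≡ 2 (mod 19).
    The inverse of 14 mod 19 is 15 (since 14·15 = 210 = 11·19 + 1), so t ≡ 15·2 = 30 ≡ 11 (mod 19).
    Then x = 2314 + 4004·11 = 46358, valid modulo lcm(4004, 19) = 76076: x ≡ 46358 (mod 76076).
Verify against each original: 46358 mod 13 = 0, 46358 mod 4 = 2, 46358 mod 7 = 4, 46358 mod 11 = 4, 46358 mod 19 = 17.

x ≡ 46358 (mod 76076).


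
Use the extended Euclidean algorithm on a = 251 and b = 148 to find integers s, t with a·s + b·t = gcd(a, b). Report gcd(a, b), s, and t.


Euclidean algorithm on (251, 148) — divide until remainder is 0:
  251 = 1 · 148 + 103
  148 = 1 · 103 + 45
  103 = 2 · 45 + 13
  45 = 3 · 13 + 6
  13 = 2 · 6 + 1
  6 = 6 · 1 + 0
gcd(251, 148) = 1.
Track Bezout coefficients alongside the remainders: start with r₀ = 251 = a·1 + b·0 (s = 1, t = 0) and r₁ = 148 = a·0 + b·1 (s = 0, t = 1); each new remainder r_{k+1} = r_{k-1} − q_k·r_k inherits s_{k+1} = s_{k-1} − q_k·s_k, t_{k+1} = t_{k-1} − q_k·t_k, so r_k = a·s_k + b·t_k at every step:
  q = 1: r = 103, s = 1 − 1·0 = 1, t = 0 − 1·1 = -1  (check: 251·1 + 148·(-1) = 103)
  q = 1: r = 45, s = 0 − 1·1 = -1, t = 1 − 1·(-1) = 2  (check: 251·(-1) + 148·2 = 45)
  q = 2: r = 13, s = 1 − 2·(-1) = 3, t = -1 − 2·2 = -5  (check: 251·3 + 148·(-5) = 13)
  q = 3: r = 6, s = -1 − 3·3 = -10, t = 2 − 3·(-5) = 17  (check: 251·(-10) + 148·17 = 6)
  q = 2: r = 1, s = 3 − 2·(-10) = 23, t = -5 − 2·17 = -39  (check: 251·23 + 148·(-39) = 1)
The row with r = 1 (the gcd) gives the Bezout coefficients s = 23, t = -39.
Result: 251 · (23) + 148 · (-39) = 1.

gcd(251, 148) = 1; s = 23, t = -39 (check: 251·23 + 148·(-39) = 1).


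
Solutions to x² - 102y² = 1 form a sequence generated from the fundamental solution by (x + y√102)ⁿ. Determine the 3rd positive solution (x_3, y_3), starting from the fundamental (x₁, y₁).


Step 1: Find the fundamental solution (x₁, y₁) of x² - 102y² = 1.
  Expand √102 as a continued fraction. a₀ = ⌊√102⌋ = 10; iterate m_{k+1} = d_k·a_k − m_k, d_{k+1} = (102 − m_{k+1}²)/d_k, a_{k+1} = ⌊(a₀ + m_{k+1})/d_{k+1}⌋ (starting m₀ = 0, d₀ = 1), with convergents p_k = a_k·p_{k-1} + p_{k-2}, q_k = a_k·q_{k-1} + q_{k-2} (p₋₁ = 1, q₋₁ = 0):
  k = 0: a₀ = 10; p₀/q₀ = 10/1; p₀² − 102·q₀² = 100 − 102 = -2.
  k = 1: m = 10, d = 2, a = ⌊(10 + 10)/2⌋ = 10; p/q = (10·10 + 1)/(10·1 + 0) = 101/10; p² − 102·q² = 10201 − 10200 = 1.
  The first convergent with p² − 102·q² = 1 gives the fundamental solution (x₁, y₁) = (101, 10).
Step 2: Apply the recurrence (x_{n+1}, y_{n+1}) = (x₁x_n + 102y₁y_n, x₁y_n + y₁x_n) repeatedly.
  From (x_1, y_1) = (101, 10): x_2 = 101·101 + 102·10·10 = 20401; y_2 = 101·10 + 10·101 = 2020.
  From (x_2, y_2) = (20401, 2020): x_3 = 101·20401 + 102·10·2020 = 4120901; y_3 = 101·2020 + 10·20401 = 408030.
Step 3: Verify x_3² - 102·y_3² = 16981825051801 - 16981825051800 = 1 (should be 1). ✓

(x_1, y_1) = (101, 10); (x_3, y_3) = (4120901, 408030).


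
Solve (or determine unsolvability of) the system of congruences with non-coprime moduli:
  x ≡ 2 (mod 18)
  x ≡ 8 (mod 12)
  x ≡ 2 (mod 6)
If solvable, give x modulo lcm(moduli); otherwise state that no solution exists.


Moduli 18, 12, 6 are not pairwise coprime, so CRT works modulo lcm(m_i) when all pairwise compatibility conditions hold.
Pairwise compatibility: gcd(m_i, m_j) must divide a_i - a_j for every pair.
Merge one congruence at a time:
  Start: x ≡ 2 (mod 18).
  Combine with x ≡ 8 (mod 12): gcd(18, 12) = 6; 8 - 2 = 6, which IS divisible by 6, so compatible.
    Write x = 2 + 18·t and substitute into x ≡ 8 (mod 12): 18·t ≡ 8 − 2 = 6 (mod 12).
    Divide the congruence (and modulus) by g = 6: 3·t ≡ 1 (mod 2).
    Reduce coefficients mod 2: 1·t ≡ 1 (mod 2).
    So t ≡ 1 (mod 2).
    Then x = 2 + 18·1 = 20, valid modulo lcm(18, 12) = 36: x ≡ 20 (mod 36).
  Combine with x ≡ 2 (mod 6): gcd(36, 6) = 6; 2 - 20 = -18, which IS divisible by 6, so compatible.
    Write x = 20 + 36·t and substitute into x ≡ 2 (mod 6): 36·t ≡ 2 − 20 = -18 (mod 6).
    Divide the congruence (and modulus) by g = 6: 6·t ≡ -3 (mod 1).
    Modulo 1 every t works; take t = 0.
    Then x = 20 + 36·0 = 20, valid modulo lcm(36, 6) = 36: x ≡ 20 (mod 36).
Verify: 20 mod 18 = 2, 20 mod 12 = 8, 20 mod 6 = 2.

x ≡ 20 (mod 36).


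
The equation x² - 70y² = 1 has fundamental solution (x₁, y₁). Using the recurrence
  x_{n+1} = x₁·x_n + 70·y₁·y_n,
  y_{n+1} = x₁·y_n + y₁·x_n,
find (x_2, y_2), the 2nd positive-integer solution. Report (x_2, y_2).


Step 1: Find the fundamental solution (x₁, y₁) of x² - 70y² = 1.
  Expand √70 as a continued fraction. a₀ = ⌊√70⌋ = 8; iterate m_{k+1} = d_k·a_k − m_k, d_{k+1} = (70 − m_{k+1}²)/d_k, a_{k+1} = ⌊(a₀ + m_{k+1})/d_{k+1}⌋ (starting m₀ = 0, d₀ = 1), with convergents p_k = a_k·p_{k-1} + p_{k-2}, q_k = a_k·q_{k-1} + q_{k-2} (p₋₁ = 1, q₋₁ = 0):
  k = 0: a₀ = 8; p₀/q₀ = 8/1; p₀² − 70·q₀² = 64 − 70 = -6.
  k = 1: m = 8, d = 6, a = ⌊(8 + 8)/6⌋ = 2; p/q = (2·8 + 1)/(2·1 + 0) = 17/2; p² − 70·q² = 289 − 280 = 9.
  k = 2: m = 4, d = 9, a = ⌊(8 + 4)/9⌋ = 1; p/q = (1·17 + 8)/(1·2 + 1) = 25/3; p² − 70·q² = 625 − 630 = -5.
  k = 3: m = 5, d = 5, a = ⌊(8 + 5)/5⌋ = 2; p/q = (2·25 + 17)/(2·3 + 2) = 67/8; p² − 70·q² = 4489 − 4480 = 9.
  k = 4: m = 5, d = 9, a = ⌊(8 + 5)/9⌋ = 1; p/q = (1·67 + 25)/(1·8 + 3) = 92/11; p² − 70·q² = 8464 − 8470 = -6.
  k = 5: m = 4, d = 6, a = ⌊(8 + 4)/6⌋ = 2; p/q = (2·92 + 67)/(2·11 + 8) = 251/30; p² − 70·q² = 63001 − 63000 = 1.
  The first convergent with p² − 70·q² = 1 gives the fundamental solution (x₁, y₁) = (251, 30).
Step 2: Apply the recurrence (x_{n+1}, y_{n+1}) = (x₁x_n + 70y₁y_n, x₁y_n + y₁x_n) repeatedly.
  From (x_1, y_1) = (251, 30): x_2 = 251·251 + 70·30·30 = 126001; y_2 = 251·30 + 30·251 = 15060.
Step 3: Verify x_2² - 70·y_2² = 15876252001 - 15876252000 = 1 (should be 1). ✓

(x_1, y_1) = (251, 30); (x_2, y_2) = (126001, 15060).


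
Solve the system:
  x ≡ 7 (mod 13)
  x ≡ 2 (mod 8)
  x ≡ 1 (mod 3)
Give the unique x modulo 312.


Moduli 13, 8, 3 are pairwise coprime; by CRT there is a unique solution modulo M = 13 · 8 · 3 = 312.
Solve pairwise, accumulating the modulus:
  Start with x ≡ 7 (mod 13).
  Combine with x ≡ 2 (mod 8): since gcd(13, 8) = 1, we get a unique residue mod 104.
    Write x = 7 + 13·t and substitute into x ≡ 2 (mod 8): 13·t ≡ 2 − 7 = -5 (mod 8).
    Reduce coefficients mod 8: 5·t ≡ 3 (mod 8).
    The inverse of 5 mod 8 is 5 (since 5·5 = 25 = 3·8 + 1), so t ≡ 5·3 = 15 ≡ 7 (mod 8).
    Then x = 7 + 13·7 = 98, valid modulo lcm(13, 8) = 104: x ≡ 98 (mod 104).
  Combine with x ≡ 1 (mod 3): since gcd(104, 3) = 1, we get a unique residue mod 312.
    Write x = 98 + 104·t and substitute into x ≡ 1 (mod 3): 104·t ≡ 1 − 98 = -97 (mod 3).
    Reduce coefficients mod 3: 2·t ≡ 2 (mod 3).
    The inverse of 2 mod 3 is 2 (since 2·2 = 4 = 1·3 + 1), so t ≡ 2·2 = 4 ≡ 1 (mod 3).
    Then x = 98 + 104·1 = 202, valid modulo lcm(104, 3) = 312: x ≡ 202 (mod 312).
Verify: 202 mod 13 = 7 ✓, 202 mod 8 = 2 ✓, 202 mod 3 = 1 ✓.

x ≡ 202 (mod 312).


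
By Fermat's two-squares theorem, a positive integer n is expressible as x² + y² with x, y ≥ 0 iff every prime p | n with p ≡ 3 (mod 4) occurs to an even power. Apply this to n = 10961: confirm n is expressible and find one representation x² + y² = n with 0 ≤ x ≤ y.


Step 1: Factor n = 10961 = 97 · 113.
Step 2: Check the mod-4 condition on each prime factor: 97 ≡ 1 (mod 4), exponent 1; 113 ≡ 1 (mod 4), exponent 1.
All primes ≡ 3 (mod 4) appear to even exponent (or don't appear), so by the two-squares theorem n IS expressible as a sum of two squares.
Step 3: Build a representation. Here n = 97 · 113 is a product of primes ≡ 1 (mod 4). Each prime p ≡ 1 (mod 4) is itself a sum of two squares; find a² by testing p − a² for a perfect square:
  97: 97 − 1² = 96, 97 − 2² = 93, 97 − 3² = 88, 97 − 4² = 81 = 9² ⇒ 97 = 4² + 9².
  113: 113 − 1² = 112, 113 − 2² = 109, 113 − 3² = 104, 113 − 4² = 97, 113 − 5² = 88, 113 − 6² = 77, 113 − 7² = 64 = 8² ⇒ 113 = 7² + 8².
  Combine using the Brahmagupta–Fibonacci identity (a² + b²)(c² + d²) = (ac − bd)² + (ad + bc)² = (ac + bd)² + (ad − bc)²:
  97 · 113 = 10961: from (4² + 9²)(7² + 8²), take (4·7 − 9·8, 4·8 + 9·7) = (28 − 72, 32 + 63) = (-44, 95); dropping signs (only squares matter) gives (44, 95); check 44² + 95² = 1936 + 9025 = 10961 ✓.
Step 4: Order so x ≤ y and verify: 44² + 95² = 1936 + 9025 = 10961 = n. ✓

n = 10961 = 44² + 95² (one valid representation with x ≤ y).
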